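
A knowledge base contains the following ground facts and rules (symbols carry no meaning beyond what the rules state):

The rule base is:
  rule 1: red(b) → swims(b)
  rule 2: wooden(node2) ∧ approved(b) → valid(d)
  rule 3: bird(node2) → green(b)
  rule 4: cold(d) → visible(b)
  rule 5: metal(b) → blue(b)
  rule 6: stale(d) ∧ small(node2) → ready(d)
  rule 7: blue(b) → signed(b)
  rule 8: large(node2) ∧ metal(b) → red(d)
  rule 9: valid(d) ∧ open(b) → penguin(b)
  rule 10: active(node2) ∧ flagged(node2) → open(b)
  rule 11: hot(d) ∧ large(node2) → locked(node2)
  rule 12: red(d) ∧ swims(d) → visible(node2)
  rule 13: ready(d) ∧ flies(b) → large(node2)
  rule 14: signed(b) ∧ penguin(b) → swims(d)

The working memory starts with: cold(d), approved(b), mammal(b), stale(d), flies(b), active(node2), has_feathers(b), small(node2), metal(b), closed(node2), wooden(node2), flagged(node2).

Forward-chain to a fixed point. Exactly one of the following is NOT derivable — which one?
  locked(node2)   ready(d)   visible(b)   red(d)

Round 1: rule 2 [wooden(node2) ∧ approved(b) → valid(d)]; rule 4 [cold(d) → visible(b)]; rule 5 [metal(b) → blue(b)]; rule 6 [stale(d) ∧ small(node2) → ready(d)]; rule 10 [active(node2) ∧ flagged(node2) → open(b)]. Adds valid(d), visible(b), blue(b), ready(d), open(b).
Round 2: rule 7 [blue(b) → signed(b)]; rule 9 [valid(d) ∧ open(b) → penguin(b)]; rule 13 [ready(d) ∧ flies(b) → large(node2)]. Adds signed(b), penguin(b), large(node2).
Round 3: rule 8 [large(node2) ∧ metal(b) → red(d)]; rule 14 [signed(b) ∧ penguin(b) → swims(d)]. Adds red(d), swims(d).
Round 4: rule 12 [red(d) ∧ swims(d) → visible(node2)]. Adds visible(node2).
Derived: red(d) (round 3), ready(d) (round 1), visible(b) (round 1). locked(node2) never appears in any round.

locked(node2)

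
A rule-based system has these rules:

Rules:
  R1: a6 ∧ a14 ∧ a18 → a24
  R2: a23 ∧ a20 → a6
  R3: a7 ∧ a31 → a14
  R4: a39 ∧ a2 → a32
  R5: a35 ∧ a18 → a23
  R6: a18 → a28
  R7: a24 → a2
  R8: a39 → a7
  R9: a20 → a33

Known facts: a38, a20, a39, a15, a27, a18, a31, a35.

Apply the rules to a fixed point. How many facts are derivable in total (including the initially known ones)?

Round 1 fires R5, R6, R8, R9, giving a23, a28, a7, a33.
Round 2 fires R2, R3, giving a6, a14.
Round 3 fires R1, giving a24.
Round 4 fires R7, giving a2.
Round 5 fires R4, giving a32.
Closure: {a14, a15, a18, a2, a20, a23, a24, a27, a28, a31, a32, a33, a35, a38, a39, a6, a7} — 17 facts.

17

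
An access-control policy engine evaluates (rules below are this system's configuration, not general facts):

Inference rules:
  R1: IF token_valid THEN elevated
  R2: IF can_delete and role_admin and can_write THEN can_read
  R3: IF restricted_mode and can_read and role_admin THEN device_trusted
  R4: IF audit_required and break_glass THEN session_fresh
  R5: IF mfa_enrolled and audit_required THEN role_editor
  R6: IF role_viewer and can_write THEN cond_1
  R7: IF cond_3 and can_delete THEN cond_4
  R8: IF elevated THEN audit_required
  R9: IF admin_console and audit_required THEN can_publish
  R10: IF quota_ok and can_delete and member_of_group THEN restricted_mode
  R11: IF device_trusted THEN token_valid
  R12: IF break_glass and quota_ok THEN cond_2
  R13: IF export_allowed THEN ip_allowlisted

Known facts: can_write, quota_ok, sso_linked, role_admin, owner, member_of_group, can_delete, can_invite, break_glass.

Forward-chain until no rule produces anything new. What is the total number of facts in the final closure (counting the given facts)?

Round 1 fires R2, R10, R12, giving can_read, restricted_mode, cond_2.
Round 2 fires R3, giving device_trusted.
Round 3 fires R11, giving token_valid.
Round 4 fires R1, giving elevated.
Round 5 fires R8, giving audit_required.
Round 6 fires R4, giving session_fresh.
Closure: {audit_required, break_glass, can_delete, can_invite, can_read, can_write, cond_2, device_trusted, elevated, member_of_group, owner, quota_ok, restricted_mode, role_admin, session_fresh, sso_linked, token_valid} — 17 facts.

17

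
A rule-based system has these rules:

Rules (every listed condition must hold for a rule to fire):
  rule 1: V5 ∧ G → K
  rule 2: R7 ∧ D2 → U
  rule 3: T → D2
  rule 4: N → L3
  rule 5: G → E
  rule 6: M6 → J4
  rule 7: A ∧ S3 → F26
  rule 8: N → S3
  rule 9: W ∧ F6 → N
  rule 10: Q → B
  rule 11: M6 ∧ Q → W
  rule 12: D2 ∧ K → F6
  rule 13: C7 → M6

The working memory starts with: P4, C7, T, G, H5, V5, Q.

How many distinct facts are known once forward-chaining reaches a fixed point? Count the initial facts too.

Round 1 — rule 1, rule 3, rule 5, rule 10, rule 13, derive K, D2, E, B, M6.
Round 2 — rule 6, rule 11, rule 12, derive J4, W, F6.
Round 3 — rule 9, derive N.
Round 4 — rule 4, rule 8, derive L3, S3.
Closure: {B, C7, D2, E, F6, G, H5, J4, K, L3, M6, N, P4, Q, S3, T, V5, W} — 18 facts.

18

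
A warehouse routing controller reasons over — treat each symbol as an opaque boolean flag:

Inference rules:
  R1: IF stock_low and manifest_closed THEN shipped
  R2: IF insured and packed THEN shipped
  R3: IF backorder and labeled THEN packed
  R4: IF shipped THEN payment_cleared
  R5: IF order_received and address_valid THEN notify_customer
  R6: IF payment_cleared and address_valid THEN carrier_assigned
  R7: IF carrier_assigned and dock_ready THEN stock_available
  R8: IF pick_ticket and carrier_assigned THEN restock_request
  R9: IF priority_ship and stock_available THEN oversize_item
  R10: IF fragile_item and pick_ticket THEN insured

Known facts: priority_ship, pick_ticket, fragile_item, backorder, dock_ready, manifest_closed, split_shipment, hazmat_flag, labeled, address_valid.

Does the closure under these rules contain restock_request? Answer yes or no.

yes

Round 1 fires R3, R10, giving packed, insured.
Round 2 fires R2, giving shipped.
Round 3 fires R4, giving payment_cleared.
Round 4 fires R6, giving carrier_assigned.
Round 5 fires R7, R8, giving stock_available, restock_request.
Round 6 fires R9, giving oversize_item.
restock_request appears in round 5, so it is derivable.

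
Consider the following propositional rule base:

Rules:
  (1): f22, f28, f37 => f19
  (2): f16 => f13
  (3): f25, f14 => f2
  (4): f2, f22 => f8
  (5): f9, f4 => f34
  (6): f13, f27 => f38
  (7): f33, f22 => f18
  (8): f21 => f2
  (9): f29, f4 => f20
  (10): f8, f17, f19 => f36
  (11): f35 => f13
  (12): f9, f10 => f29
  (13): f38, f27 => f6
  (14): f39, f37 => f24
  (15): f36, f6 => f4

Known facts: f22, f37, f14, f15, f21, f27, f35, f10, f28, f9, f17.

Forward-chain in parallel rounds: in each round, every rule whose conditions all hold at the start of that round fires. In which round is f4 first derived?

4

Round 1 fires (1), (8), (11), (12), giving f19, f2, f13, f29.
Round 2 fires (4), (6), giving f8, f38.
Round 3 fires (10), (13), giving f36, f6.
Round 4 fires (15), giving f4.
f4 first appears in round 4.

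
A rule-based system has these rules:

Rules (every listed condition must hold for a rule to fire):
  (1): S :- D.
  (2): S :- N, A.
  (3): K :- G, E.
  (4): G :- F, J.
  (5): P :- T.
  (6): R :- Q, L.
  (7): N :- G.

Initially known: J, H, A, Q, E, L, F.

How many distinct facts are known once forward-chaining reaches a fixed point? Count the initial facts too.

Round 1: (4) [G :- F, J.]; (6) [R :- Q, L.]. New: G, R.
Round 2: (3) [K :- G, E.]; (7) [N :- G.]. New: K, N.
Round 3: (2) [S :- N, A.]. New: S.
Closure: {A, E, F, G, H, J, K, L, N, Q, R, S} — 12 facts.

12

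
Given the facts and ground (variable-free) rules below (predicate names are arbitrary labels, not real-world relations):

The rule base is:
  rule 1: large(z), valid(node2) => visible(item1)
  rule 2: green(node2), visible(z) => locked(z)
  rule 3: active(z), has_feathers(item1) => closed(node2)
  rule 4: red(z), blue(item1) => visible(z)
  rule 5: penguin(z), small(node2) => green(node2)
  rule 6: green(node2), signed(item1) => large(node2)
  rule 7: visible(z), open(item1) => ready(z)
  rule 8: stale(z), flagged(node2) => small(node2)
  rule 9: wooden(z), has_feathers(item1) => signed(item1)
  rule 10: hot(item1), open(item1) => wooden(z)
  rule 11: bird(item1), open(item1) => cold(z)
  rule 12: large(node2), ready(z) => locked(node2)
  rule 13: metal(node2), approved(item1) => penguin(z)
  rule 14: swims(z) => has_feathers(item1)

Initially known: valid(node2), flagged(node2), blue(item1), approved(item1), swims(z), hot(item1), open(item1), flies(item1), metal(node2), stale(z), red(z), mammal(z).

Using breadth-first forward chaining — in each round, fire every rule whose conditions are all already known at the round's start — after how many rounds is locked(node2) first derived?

4

Round 1 — rule 4, rule 8, rule 10, rule 13, rule 14, derive visible(z), small(node2), wooden(z), penguin(z), has_feathers(item1).
Round 2 — rule 5, rule 7, rule 9, derive green(node2), ready(z), signed(item1).
Round 3 — rule 2, rule 6, derive locked(z), large(node2).
Round 4 — rule 12, derive locked(node2).
locked(node2) first appears in round 4.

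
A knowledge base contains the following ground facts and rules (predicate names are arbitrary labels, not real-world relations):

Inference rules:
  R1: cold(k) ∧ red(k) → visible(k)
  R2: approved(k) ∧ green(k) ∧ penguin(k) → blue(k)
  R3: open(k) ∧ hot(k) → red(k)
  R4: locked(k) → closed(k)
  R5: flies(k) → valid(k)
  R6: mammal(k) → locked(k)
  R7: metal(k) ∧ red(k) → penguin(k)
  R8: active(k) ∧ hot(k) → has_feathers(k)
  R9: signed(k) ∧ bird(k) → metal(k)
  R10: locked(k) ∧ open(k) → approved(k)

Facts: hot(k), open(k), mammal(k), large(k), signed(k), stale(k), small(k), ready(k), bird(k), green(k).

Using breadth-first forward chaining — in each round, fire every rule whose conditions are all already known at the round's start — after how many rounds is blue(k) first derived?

3

[1] R3 [open(k) ∧ hot(k) → red(k)]; R6 [mammal(k) → locked(k)]; R9 [signed(k) ∧ bird(k) → metal(k)]. ⇒ new: red(k), locked(k), metal(k).
[2] R4 [locked(k) → closed(k)]; R7 [metal(k) ∧ red(k) → penguin(k)]; R10 [locked(k) ∧ open(k) → approved(k)]. ⇒ new: closed(k), penguin(k), approved(k).
[3] R2 [approved(k) ∧ green(k) ∧ penguin(k) → blue(k)]. ⇒ new: blue(k).
blue(k) first appears in round 3.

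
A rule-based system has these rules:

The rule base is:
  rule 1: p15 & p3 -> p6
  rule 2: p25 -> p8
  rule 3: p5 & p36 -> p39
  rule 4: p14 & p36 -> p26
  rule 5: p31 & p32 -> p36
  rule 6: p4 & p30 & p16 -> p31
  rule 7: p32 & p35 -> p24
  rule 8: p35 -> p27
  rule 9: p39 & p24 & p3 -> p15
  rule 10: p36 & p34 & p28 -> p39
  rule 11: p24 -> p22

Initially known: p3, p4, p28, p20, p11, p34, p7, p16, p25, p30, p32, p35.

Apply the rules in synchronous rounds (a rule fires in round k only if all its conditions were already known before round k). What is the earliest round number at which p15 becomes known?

Round 1: rule 2 [p25 -> p8]; rule 6 [p4 & p30 & p16 -> p31]; rule 7 [p32 & p35 -> p24]; rule 8 [p35 -> p27]. Adds p8, p31, p24, p27.
Round 2: rule 5 [p31 & p32 -> p36]; rule 11 [p24 -> p22]. Adds p36, p22.
Round 3: rule 10 [p36 & p34 & p28 -> p39]. Adds p39.
Round 4: rule 9 [p39 & p24 & p3 -> p15]. Adds p15.
p15 first appears in round 4.

4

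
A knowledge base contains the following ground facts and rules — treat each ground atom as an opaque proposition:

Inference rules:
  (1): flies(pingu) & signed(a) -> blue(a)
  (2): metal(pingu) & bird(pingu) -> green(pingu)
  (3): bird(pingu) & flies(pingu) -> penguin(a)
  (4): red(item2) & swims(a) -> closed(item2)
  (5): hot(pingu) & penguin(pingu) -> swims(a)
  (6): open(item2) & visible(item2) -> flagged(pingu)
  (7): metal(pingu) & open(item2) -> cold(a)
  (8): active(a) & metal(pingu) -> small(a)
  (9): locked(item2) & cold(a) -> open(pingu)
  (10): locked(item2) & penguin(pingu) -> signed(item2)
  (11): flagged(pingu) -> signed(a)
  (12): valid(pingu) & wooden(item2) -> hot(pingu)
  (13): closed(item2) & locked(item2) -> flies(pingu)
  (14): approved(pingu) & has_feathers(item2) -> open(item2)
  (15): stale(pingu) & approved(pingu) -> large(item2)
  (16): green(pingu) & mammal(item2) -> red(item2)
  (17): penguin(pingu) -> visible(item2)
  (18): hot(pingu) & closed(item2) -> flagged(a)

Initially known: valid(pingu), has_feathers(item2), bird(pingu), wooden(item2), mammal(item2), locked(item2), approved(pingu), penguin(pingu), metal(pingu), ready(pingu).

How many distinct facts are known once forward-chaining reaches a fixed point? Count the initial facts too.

Round 1: (2) [metal(pingu) & bird(pingu) -> green(pingu)]; (10) [locked(item2) & penguin(pingu) -> signed(item2)]; (12) [valid(pingu) & wooden(item2) -> hot(pingu)]; (14) [approved(pingu) & has_feathers(item2) -> open(item2)]; (17) [penguin(pingu) -> visible(item2)]. Adds green(pingu), signed(item2), hot(pingu), open(item2), visible(item2).
Round 2: (5) [hot(pingu) & penguin(pingu) -> swims(a)]; (6) [open(item2) & visible(item2) -> flagged(pingu)]; (7) [metal(pingu) & open(item2) -> cold(a)]; (16) [green(pingu) & mammal(item2) -> red(item2)]. Adds swims(a), flagged(pingu), cold(a), red(item2).
Round 3: (4) [red(item2) & swims(a) -> closed(item2)]; (9) [locked(item2) & cold(a) -> open(pingu)]; (11) [flagged(pingu) -> signed(a)]. Adds closed(item2), open(pingu), signed(a).
Round 4: (13) [closed(item2) & locked(item2) -> flies(pingu)]; (18) [hot(pingu) & closed(item2) -> flagged(a)]. Adds flies(pingu), flagged(a).
Round 5: (1) [flies(pingu) & signed(a) -> blue(a)]; (3) [bird(pingu) & flies(pingu) -> penguin(a)]. Adds blue(a), penguin(a).
Closure: {approved(pingu), bird(pingu), blue(a), closed(item2), cold(a), flagged(a), flagged(pingu), flies(pingu), green(pingu), has_feathers(item2), hot(pingu), locked(item2), mammal(item2), metal(pingu), open(item2), open(pingu), penguin(a), penguin(pingu), ready(pingu), red(item2), signed(a), signed(item2), swims(a), valid(pingu), visible(item2), wooden(item2)} — 26 facts.

26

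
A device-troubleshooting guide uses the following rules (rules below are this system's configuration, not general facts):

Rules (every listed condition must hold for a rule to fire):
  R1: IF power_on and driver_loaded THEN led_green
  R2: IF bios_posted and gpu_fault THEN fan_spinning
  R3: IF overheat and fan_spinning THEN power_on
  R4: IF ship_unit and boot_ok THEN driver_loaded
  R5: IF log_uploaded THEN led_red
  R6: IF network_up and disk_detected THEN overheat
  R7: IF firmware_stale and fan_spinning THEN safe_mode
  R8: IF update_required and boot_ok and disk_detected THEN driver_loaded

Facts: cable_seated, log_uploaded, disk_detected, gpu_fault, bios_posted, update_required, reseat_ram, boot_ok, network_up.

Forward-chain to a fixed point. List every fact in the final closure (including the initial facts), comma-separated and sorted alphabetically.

bios_posted, boot_ok, cable_seated, disk_detected, driver_loaded, fan_spinning, gpu_fault, led_green, led_red, log_uploaded, network_up, overheat, power_on, reseat_ram, update_required

Round 1 fires R2, R5, R6, R8, giving fan_spinning, led_red, overheat, driver_loaded.
Round 2 fires R3, giving power_on.
Round 3 fires R1, giving led_green.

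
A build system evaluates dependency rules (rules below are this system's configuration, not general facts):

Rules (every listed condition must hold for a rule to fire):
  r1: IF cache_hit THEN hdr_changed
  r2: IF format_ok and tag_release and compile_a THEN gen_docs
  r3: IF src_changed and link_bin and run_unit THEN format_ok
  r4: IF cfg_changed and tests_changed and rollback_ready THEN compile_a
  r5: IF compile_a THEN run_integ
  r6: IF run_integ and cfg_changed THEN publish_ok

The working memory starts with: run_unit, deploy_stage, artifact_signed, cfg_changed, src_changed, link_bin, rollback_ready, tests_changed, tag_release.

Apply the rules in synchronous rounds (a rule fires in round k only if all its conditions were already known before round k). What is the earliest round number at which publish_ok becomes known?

Round 1 — r3, r4, derive format_ok, compile_a.
Round 2 — r2, r5, derive gen_docs, run_integ.
Round 3 — r6, derive publish_ok.
publish_ok first appears in round 3.

3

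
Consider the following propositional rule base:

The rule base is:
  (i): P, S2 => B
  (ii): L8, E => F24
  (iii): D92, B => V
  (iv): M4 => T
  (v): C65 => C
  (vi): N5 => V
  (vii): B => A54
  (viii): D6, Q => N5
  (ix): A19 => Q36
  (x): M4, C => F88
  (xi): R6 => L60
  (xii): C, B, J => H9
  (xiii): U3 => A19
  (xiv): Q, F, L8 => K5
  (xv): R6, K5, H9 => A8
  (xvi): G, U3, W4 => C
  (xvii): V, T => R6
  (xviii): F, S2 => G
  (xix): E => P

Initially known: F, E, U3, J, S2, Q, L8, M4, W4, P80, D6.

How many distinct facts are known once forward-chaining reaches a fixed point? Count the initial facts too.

28

Round 1 fires (ii), (iv), (viii), (xiii), (xiv), (xviii), (xix), giving F24, T, N5, A19, K5, G, P.
Round 2 fires (i), (vi), (ix), (xvi), giving B, V, Q36, C.
Round 3 fires (vii), (x), (xii), (xvii), giving A54, F88, H9, R6.
Round 4 fires (xi), (xv), giving L60, A8.
Closure: {A19, A54, A8, B, C, D6, E, F, F24, F88, G, H9, J, K5, L60, L8, M4, N5, P, P80, Q, Q36, R6, S2, T, U3, V, W4} — 28 facts.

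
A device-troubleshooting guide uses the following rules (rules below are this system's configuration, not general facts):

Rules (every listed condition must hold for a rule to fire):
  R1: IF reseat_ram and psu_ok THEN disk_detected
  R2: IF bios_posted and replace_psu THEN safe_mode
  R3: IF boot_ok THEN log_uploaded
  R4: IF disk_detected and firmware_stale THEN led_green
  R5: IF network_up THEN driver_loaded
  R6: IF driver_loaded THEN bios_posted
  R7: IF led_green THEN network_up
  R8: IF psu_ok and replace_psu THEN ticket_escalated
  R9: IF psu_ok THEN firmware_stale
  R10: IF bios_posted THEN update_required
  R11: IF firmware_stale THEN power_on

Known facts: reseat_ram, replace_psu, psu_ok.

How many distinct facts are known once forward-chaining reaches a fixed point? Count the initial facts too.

Round 1: R1 [IF reseat_ram and psu_ok THEN disk_detected]; R8 [IF psu_ok and replace_psu THEN ticket_escalated]; R9 [IF psu_ok THEN firmware_stale]. New: disk_detected, ticket_escalated, firmware_stale.
Round 2: R4 [IF disk_detected and firmware_stale THEN led_green]; R11 [IF firmware_stale THEN power_on]. New: led_green, power_on.
Round 3: R7 [IF led_green THEN network_up]. New: network_up.
Round 4: R5 [IF network_up THEN driver_loaded]. New: driver_loaded.
Round 5: R6 [IF driver_loaded THEN bios_posted]. New: bios_posted.
Round 6: R2 [IF bios_posted and replace_psu THEN safe_mode]; R10 [IF bios_posted THEN update_required]. New: safe_mode, update_required.
Closure: {bios_posted, disk_detected, driver_loaded, firmware_stale, led_green, network_up, power_on, psu_ok, replace_psu, reseat_ram, safe_mode, ticket_escalated, update_required} — 13 facts.

13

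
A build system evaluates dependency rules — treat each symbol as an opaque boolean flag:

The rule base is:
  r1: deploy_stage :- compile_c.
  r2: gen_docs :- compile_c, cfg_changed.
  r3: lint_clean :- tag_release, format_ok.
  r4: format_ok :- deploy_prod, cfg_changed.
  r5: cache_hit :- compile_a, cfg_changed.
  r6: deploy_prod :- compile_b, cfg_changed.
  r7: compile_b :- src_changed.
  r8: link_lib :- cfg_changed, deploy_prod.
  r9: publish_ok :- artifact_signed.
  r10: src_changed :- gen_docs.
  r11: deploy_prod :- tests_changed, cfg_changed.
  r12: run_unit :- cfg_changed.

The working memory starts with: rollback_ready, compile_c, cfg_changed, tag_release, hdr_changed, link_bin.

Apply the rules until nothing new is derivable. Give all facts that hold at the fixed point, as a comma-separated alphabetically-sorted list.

cfg_changed, compile_b, compile_c, deploy_prod, deploy_stage, format_ok, gen_docs, hdr_changed, link_bin, link_lib, lint_clean, rollback_ready, run_unit, src_changed, tag_release

Round 1 fires r1, r2, r12, giving deploy_stage, gen_docs, run_unit.
Round 2 fires r10, giving src_changed.
Round 3 fires r7, giving compile_b.
Round 4 fires r6, giving deploy_prod.
Round 5 fires r4, r8, giving format_ok, link_lib.
Round 6 fires r3, giving lint_clean.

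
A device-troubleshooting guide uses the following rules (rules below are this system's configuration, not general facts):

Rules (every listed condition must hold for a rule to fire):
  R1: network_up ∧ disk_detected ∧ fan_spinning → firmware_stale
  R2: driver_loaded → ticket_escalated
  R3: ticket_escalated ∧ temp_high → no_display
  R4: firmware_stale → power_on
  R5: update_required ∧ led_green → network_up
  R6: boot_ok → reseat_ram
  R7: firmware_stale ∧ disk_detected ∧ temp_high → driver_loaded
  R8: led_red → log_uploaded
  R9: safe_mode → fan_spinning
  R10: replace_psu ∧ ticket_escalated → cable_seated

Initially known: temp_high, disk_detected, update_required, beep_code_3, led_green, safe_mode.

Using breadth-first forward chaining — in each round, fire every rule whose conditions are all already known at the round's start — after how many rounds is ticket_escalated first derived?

4

[1] R5 [update_required ∧ led_green → network_up]; R9 [safe_mode → fan_spinning]. ⇒ new: network_up, fan_spinning.
[2] R1 [network_up ∧ disk_detected ∧ fan_spinning → firmware_stale]. ⇒ new: firmware_stale.
[3] R4 [firmware_stale → power_on]; R7 [firmware_stale ∧ disk_detected ∧ temp_high → driver_loaded]. ⇒ new: power_on, driver_loaded.
[4] R2 [driver_loaded → ticket_escalated]. ⇒ new: ticket_escalated.
ticket_escalated first appears in round 4.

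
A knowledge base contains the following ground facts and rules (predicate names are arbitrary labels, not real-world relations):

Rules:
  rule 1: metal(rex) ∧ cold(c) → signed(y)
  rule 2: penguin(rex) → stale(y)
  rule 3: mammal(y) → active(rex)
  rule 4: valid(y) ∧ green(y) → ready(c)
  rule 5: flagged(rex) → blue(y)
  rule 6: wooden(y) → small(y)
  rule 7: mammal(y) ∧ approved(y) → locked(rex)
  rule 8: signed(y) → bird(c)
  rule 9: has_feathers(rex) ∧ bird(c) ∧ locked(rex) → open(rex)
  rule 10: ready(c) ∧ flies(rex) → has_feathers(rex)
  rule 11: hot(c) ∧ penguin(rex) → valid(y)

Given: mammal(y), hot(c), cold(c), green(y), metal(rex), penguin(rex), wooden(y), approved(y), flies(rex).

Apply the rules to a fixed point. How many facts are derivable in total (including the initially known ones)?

19

[1] rule 1 [metal(rex) ∧ cold(c) → signed(y)]; rule 2 [penguin(rex) → stale(y)]; rule 3 [mammal(y) → active(rex)]; rule 6 [wooden(y) → small(y)]; rule 7 [mammal(y) ∧ approved(y) → locked(rex)]; rule 11 [hot(c) ∧ penguin(rex) → valid(y)]. ⇒ new: signed(y), stale(y), active(rex), small(y), locked(rex), valid(y).
[2] rule 4 [valid(y) ∧ green(y) → ready(c)]; rule 8 [signed(y) → bird(c)]. ⇒ new: ready(c), bird(c).
[3] rule 10 [ready(c) ∧ flies(rex) → has_feathers(rex)]. ⇒ new: has_feathers(rex).
[4] rule 9 [has_feathers(rex) ∧ bird(c) ∧ locked(rex) → open(rex)]. ⇒ new: open(rex).
Closure: {active(rex), approved(y), bird(c), cold(c), flies(rex), green(y), has_feathers(rex), hot(c), locked(rex), mammal(y), metal(rex), open(rex), penguin(rex), ready(c), signed(y), small(y), stale(y), valid(y), wooden(y)} — 19 facts.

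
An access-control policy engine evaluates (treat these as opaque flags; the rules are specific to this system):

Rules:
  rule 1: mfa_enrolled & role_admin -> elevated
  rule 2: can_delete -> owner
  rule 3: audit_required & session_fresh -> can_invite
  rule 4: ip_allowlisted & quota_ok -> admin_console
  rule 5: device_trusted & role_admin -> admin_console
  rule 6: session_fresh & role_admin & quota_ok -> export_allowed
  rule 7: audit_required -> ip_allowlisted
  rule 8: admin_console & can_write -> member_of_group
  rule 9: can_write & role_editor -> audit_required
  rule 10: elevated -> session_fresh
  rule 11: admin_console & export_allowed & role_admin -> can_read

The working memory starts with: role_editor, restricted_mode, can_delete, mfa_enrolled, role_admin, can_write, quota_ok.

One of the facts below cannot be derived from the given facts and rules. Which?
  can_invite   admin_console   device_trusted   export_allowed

Round 1: rule 1 [mfa_enrolled & role_admin -> elevated]; rule 2 [can_delete -> owner]; rule 9 [can_write & role_editor -> audit_required]. Adds elevated, owner, audit_required.
Round 2: rule 7 [audit_required -> ip_allowlisted]; rule 10 [elevated -> session_fresh]. Adds ip_allowlisted, session_fresh.
Round 3: rule 3 [audit_required & session_fresh -> can_invite]; rule 4 [ip_allowlisted & quota_ok -> admin_console]; rule 6 [session_fresh & role_admin & quota_ok -> export_allowed]. Adds can_invite, admin_console, export_allowed.
Round 4: rule 8 [admin_console & can_write -> member_of_group]; rule 11 [admin_console & export_allowed & role_admin -> can_read]. Adds member_of_group, can_read.
Derived: admin_console (round 3), export_allowed (round 3), can_invite (round 3). device_trusted never appears in any round.

device_trusted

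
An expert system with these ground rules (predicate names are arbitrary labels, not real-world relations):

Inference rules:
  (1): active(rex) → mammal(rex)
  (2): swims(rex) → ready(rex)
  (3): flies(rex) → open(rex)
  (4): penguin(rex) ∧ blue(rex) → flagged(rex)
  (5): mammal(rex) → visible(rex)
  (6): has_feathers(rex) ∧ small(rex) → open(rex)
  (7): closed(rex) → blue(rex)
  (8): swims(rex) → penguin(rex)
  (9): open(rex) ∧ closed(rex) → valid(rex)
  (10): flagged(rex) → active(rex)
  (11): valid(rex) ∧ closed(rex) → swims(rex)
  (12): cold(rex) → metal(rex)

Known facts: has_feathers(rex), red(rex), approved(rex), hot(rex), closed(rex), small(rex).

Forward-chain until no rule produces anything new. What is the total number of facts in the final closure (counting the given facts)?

Round 1: (6) [has_feathers(rex) ∧ small(rex) → open(rex)]; (7) [closed(rex) → blue(rex)]. New: open(rex), blue(rex).
Round 2: (9) [open(rex) ∧ closed(rex) → valid(rex)]. New: valid(rex).
Round 3: (11) [valid(rex) ∧ closed(rex) → swims(rex)]. New: swims(rex).
Round 4: (2) [swims(rex) → ready(rex)]; (8) [swims(rex) → penguin(rex)]. New: ready(rex), penguin(rex).
Round 5: (4) [penguin(rex) ∧ blue(rex) → flagged(rex)]. New: flagged(rex).
Round 6: (10) [flagged(rex) → active(rex)]. New: active(rex).
Round 7: (1) [active(rex) → mammal(rex)]. New: mammal(rex).
Round 8: (5) [mammal(rex) → visible(rex)]. New: visible(rex).
Closure: {active(rex), approved(rex), blue(rex), closed(rex), flagged(rex), has_feathers(rex), hot(rex), mammal(rex), open(rex), penguin(rex), ready(rex), red(rex), small(rex), swims(rex), valid(rex), visible(rex)} — 16 facts.

16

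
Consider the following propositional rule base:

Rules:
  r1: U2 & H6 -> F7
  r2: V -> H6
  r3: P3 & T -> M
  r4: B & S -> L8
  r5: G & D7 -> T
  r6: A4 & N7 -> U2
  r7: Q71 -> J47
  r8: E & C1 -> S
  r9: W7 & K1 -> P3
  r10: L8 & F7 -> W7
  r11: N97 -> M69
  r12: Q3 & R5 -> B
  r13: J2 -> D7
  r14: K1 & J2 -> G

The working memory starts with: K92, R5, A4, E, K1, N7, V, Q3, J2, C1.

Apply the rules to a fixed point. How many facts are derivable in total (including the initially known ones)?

Round 1 — r2, r6, r8, r12, r13, r14, derive H6, U2, S, B, D7, G.
Round 2 — r1, r4, r5, derive F7, L8, T.
Round 3 — r10, derive W7.
Round 4 — r9, derive P3.
Round 5 — r3, derive M.
Closure: {A4, B, C1, D7, E, F7, G, H6, J2, K1, K92, L8, M, N7, P3, Q3, R5, S, T, U2, V, W7} — 22 facts.

22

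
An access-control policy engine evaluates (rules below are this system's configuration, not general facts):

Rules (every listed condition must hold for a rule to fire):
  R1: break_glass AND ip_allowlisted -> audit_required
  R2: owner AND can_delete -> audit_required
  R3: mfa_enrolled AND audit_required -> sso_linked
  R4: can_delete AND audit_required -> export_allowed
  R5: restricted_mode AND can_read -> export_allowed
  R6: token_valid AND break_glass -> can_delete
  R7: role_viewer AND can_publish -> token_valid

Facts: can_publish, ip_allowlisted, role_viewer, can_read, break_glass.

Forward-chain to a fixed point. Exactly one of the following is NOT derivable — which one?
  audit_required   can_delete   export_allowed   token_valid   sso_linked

sso_linked

Round 1 fires R1, R7, giving audit_required, token_valid.
Round 2 fires R6, giving can_delete.
Round 3 fires R4, giving export_allowed.
Derived: can_delete (round 2), export_allowed (round 3), token_valid (round 1), audit_required (round 1). sso_linked never appears in any round.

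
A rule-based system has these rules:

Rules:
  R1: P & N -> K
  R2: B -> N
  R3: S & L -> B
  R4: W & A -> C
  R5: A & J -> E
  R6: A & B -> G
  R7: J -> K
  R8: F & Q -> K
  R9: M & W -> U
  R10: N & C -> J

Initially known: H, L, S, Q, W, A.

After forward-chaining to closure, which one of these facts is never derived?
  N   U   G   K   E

U

Round 1 — R3, R4, derive B, C.
Round 2 — R2, R6, derive N, G.
Round 3 — R10, derive J.
Round 4 — R5, R7, derive E, K.
Derived: G (round 2), K (round 4), N (round 2), E (round 4). U never appears in any round.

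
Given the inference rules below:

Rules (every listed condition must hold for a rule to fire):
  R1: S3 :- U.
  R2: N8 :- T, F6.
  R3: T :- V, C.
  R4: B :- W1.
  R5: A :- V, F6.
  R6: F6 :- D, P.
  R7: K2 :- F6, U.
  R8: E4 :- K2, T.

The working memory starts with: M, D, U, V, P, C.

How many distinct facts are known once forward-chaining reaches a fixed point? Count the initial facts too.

13

Round 1: R1 [S3 :- U.]; R3 [T :- V, C.]; R6 [F6 :- D, P.]. New: S3, T, F6.
Round 2: R2 [N8 :- T, F6.]; R5 [A :- V, F6.]; R7 [K2 :- F6, U.]. New: N8, A, K2.
Round 3: R8 [E4 :- K2, T.]. New: E4.
Closure: {A, C, D, E4, F6, K2, M, N8, P, S3, T, U, V} — 13 facts.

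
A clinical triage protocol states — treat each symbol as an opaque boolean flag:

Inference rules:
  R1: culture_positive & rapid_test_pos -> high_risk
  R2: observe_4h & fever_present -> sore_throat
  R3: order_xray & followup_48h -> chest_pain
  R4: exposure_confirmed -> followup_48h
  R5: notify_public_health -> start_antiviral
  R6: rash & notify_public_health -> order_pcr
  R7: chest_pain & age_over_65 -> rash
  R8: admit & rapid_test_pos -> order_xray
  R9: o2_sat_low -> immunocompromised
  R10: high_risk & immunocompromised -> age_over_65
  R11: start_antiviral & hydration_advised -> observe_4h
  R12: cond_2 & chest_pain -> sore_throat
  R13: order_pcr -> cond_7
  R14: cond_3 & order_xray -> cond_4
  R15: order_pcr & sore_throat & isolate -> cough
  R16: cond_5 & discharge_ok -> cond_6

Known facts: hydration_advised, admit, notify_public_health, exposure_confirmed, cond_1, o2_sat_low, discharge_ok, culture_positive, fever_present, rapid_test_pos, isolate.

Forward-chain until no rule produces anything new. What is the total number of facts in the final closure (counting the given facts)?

24

Round 1 fires R1, R4, R5, R8, R9, giving high_risk, followup_48h, start_antiviral, order_xray, immunocompromised.
Round 2 fires R3, R10, R11, giving chest_pain, age_over_65, observe_4h.
Round 3 fires R2, R7, giving sore_throat, rash.
Round 4 fires R6, giving order_pcr.
Round 5 fires R13, R15, giving cond_7, cough.
Closure: {admit, age_over_65, chest_pain, cond_1, cond_7, cough, culture_positive, discharge_ok, exposure_confirmed, fever_present, followup_48h, high_risk, hydration_advised, immunocompromised, isolate, notify_public_health, o2_sat_low, observe_4h, order_pcr, order_xray, rapid_test_pos, rash, sore_throat, start_antiviral} — 24 facts.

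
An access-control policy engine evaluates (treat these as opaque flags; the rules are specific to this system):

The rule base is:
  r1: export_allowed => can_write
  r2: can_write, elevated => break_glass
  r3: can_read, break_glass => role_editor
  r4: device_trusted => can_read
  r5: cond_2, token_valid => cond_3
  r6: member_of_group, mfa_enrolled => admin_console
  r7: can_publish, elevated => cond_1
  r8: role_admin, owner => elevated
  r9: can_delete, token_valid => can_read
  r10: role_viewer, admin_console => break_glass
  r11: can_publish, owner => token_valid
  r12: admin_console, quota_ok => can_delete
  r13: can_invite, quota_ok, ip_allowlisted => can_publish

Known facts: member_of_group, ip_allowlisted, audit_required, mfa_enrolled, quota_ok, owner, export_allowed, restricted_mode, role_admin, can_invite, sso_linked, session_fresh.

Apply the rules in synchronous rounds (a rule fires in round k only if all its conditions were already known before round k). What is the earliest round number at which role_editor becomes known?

4

Round 1: r1 [export_allowed => can_write]; r6 [member_of_group, mfa_enrolled => admin_console]; r8 [role_admin, owner => elevated]; r13 [can_invite, quota_ok, ip_allowlisted => can_publish]. New: can_write, admin_console, elevated, can_publish.
Round 2: r2 [can_write, elevated => break_glass]; r7 [can_publish, elevated => cond_1]; r11 [can_publish, owner => token_valid]; r12 [admin_console, quota_ok => can_delete]. New: break_glass, cond_1, token_valid, can_delete.
Round 3: r9 [can_delete, token_valid => can_read]. New: can_read.
Round 4: r3 [can_read, break_glass => role_editor]. New: role_editor.
role_editor first appears in round 4.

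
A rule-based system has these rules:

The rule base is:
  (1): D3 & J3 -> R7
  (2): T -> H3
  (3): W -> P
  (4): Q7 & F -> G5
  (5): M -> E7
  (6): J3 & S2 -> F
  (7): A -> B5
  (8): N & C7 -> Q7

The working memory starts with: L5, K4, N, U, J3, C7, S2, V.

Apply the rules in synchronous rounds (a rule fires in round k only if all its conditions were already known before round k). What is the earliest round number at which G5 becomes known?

Round 1: (6) [J3 & S2 -> F]; (8) [N & C7 -> Q7]. New: F, Q7.
Round 2: (4) [Q7 & F -> G5]. New: G5.
G5 first appears in round 2.

2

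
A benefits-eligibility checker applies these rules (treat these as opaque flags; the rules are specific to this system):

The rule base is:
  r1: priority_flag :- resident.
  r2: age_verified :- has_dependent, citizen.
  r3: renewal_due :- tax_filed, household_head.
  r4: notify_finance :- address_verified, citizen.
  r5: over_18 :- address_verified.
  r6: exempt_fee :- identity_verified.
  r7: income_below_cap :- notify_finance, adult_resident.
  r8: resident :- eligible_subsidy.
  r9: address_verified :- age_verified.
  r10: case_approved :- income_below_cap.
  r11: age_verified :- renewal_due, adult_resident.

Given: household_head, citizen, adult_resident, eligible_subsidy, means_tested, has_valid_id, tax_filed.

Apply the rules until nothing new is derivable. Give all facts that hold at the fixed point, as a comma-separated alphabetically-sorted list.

address_verified, adult_resident, age_verified, case_approved, citizen, eligible_subsidy, has_valid_id, household_head, income_below_cap, means_tested, notify_finance, over_18, priority_flag, renewal_due, resident, tax_filed

Round 1 — r3, r8, derive renewal_due, resident.
Round 2 — r1, r11, derive priority_flag, age_verified.
Round 3 — r9, derive address_verified.
Round 4 — r4, r5, derive notify_finance, over_18.
Round 5 — r7, derive income_below_cap.
Round 6 — r10, derive case_approved.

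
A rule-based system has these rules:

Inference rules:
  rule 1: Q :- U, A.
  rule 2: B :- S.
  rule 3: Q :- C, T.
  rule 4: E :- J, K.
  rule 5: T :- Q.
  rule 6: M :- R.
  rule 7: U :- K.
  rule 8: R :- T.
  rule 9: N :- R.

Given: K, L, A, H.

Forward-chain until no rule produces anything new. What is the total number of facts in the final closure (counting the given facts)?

10

Round 1 — rule 7, derive U.
Round 2 — rule 1, derive Q.
Round 3 — rule 5, derive T.
Round 4 — rule 8, derive R.
Round 5 — rule 6, rule 9, derive M, N.
Closure: {A, H, K, L, M, N, Q, R, T, U} — 10 facts.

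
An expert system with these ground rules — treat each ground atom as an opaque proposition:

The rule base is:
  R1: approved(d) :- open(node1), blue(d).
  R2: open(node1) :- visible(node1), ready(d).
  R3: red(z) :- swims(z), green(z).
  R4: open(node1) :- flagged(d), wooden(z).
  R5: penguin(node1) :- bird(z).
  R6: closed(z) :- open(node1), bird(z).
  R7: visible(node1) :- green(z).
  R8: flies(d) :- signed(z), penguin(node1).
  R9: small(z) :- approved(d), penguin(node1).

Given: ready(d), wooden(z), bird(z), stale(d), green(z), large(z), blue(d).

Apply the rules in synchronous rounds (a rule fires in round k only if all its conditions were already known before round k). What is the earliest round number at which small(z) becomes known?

4

Round 1: R5 [penguin(node1) :- bird(z).]; R7 [visible(node1) :- green(z).]. New: penguin(node1), visible(node1).
Round 2: R2 [open(node1) :- visible(node1), ready(d).]. New: open(node1).
Round 3: R1 [approved(d) :- open(node1), blue(d).]; R6 [closed(z) :- open(node1), bird(z).]. New: approved(d), closed(z).
Round 4: R9 [small(z) :- approved(d), penguin(node1).]. New: small(z).
small(z) first appears in round 4.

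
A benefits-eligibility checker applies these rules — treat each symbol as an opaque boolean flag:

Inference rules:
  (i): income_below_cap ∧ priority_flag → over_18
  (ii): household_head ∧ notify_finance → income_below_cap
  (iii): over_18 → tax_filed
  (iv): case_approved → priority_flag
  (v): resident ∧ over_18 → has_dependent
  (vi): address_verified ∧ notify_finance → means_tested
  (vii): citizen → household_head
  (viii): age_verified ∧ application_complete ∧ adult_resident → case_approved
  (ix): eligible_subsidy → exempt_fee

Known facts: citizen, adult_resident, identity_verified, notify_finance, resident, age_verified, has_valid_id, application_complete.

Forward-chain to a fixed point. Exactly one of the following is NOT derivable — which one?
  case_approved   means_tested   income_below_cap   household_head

means_tested

Round 1 fires (vii), (viii), giving household_head, case_approved.
Round 2 fires (ii), (iv), giving income_below_cap, priority_flag.
Round 3 fires (i), giving over_18.
Round 4 fires (iii), (v), giving tax_filed, has_dependent.
Derived: case_approved (round 1), household_head (round 1), income_below_cap (round 2). means_tested never appears in any round.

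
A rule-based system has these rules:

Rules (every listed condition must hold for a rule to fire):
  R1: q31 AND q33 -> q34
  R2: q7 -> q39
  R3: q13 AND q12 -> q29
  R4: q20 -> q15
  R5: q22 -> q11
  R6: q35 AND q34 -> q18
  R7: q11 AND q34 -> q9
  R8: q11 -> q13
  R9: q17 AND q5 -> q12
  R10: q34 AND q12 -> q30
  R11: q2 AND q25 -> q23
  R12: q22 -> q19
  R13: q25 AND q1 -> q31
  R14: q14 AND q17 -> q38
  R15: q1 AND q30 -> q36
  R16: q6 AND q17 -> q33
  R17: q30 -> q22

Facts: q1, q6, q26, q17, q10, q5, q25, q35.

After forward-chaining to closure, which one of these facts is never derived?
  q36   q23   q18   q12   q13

q23

[1] R9 [q17 AND q5 -> q12]; R13 [q25 AND q1 -> q31]; R16 [q6 AND q17 -> q33]. ⇒ new: q12, q31, q33.
[2] R1 [q31 AND q33 -> q34]. ⇒ new: q34.
[3] R6 [q35 AND q34 -> q18]; R10 [q34 AND q12 -> q30]. ⇒ new: q18, q30.
[4] R15 [q1 AND q30 -> q36]; R17 [q30 -> q22]. ⇒ new: q36, q22.
[5] R5 [q22 -> q11]; R12 [q22 -> q19]. ⇒ new: q11, q19.
[6] R7 [q11 AND q34 -> q9]; R8 [q11 -> q13]. ⇒ new: q9, q13.
[7] R3 [q13 AND q12 -> q29]. ⇒ new: q29.
Derived: q12 (round 1), q36 (round 4), q13 (round 6), q18 (round 3). q23 never appears in any round.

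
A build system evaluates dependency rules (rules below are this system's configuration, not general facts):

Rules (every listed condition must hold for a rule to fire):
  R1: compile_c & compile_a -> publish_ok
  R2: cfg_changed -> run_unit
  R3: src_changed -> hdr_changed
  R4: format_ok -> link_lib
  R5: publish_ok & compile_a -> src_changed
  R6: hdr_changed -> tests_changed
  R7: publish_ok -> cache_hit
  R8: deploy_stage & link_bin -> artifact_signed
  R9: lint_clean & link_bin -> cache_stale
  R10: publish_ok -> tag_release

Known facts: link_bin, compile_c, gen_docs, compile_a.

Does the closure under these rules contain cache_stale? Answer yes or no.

[1] R1 [compile_c & compile_a -> publish_ok]. ⇒ new: publish_ok.
[2] R5 [publish_ok & compile_a -> src_changed]; R7 [publish_ok -> cache_hit]; R10 [publish_ok -> tag_release]. ⇒ new: src_changed, cache_hit, tag_release.
[3] R3 [src_changed -> hdr_changed]. ⇒ new: hdr_changed.
[4] R6 [hdr_changed -> tests_changed]. ⇒ new: tests_changed.
Fixed point reached. cache_stale is concluded only by R9; R9 needs lint_clean (never derived).

no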